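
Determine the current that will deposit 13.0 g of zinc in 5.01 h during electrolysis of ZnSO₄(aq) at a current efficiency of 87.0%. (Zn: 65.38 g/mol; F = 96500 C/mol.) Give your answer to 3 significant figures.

2.45 A

n(Zn) = 13.0 / 65.38 = 0.1988 mol
Zn²⁺ + 2e⁻ → Zn, so n(e⁻) = 2 × 0.1988 = 0.3976 mol
Q = 0.3976 × 96500 / 0.870 = 44100 C
I = Q / t = 44100 / 18036 s = 2.45 A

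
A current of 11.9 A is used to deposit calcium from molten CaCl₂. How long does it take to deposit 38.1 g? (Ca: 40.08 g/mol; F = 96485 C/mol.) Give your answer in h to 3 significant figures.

n(Ca) = 38.1 / 40.08 = 0.9506 mol
Ca²⁺ + 2e⁻ → Ca, so n(e⁻) = 2 × 0.9506 = 1.901 mol
Q = 1.901 × 96485 = 1.834×10^5 C
t = Q / I = 1.834×10^5 / 11.9 = 15410 s = 4.28 h

4.28 h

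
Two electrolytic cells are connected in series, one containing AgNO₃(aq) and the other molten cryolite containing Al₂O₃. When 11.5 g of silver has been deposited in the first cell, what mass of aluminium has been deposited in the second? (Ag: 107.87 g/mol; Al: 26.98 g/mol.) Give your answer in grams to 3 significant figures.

n(Ag) = 11.5 / 107.87 = 0.1066 mol
Ag⁺ + e⁻ → Ag, so n(e⁻) = 0.1066 mol
The cells are in series, so the same charge (and hence the same n(e⁻) = 0.1066 mol) passes through both.
Al³⁺ + 3e⁻ → Al, so n(Al) = 0.1066 / 3 = 0.03553 mol
m(Al) = 0.03553 × 26.98 = 0.959 g

0.959 g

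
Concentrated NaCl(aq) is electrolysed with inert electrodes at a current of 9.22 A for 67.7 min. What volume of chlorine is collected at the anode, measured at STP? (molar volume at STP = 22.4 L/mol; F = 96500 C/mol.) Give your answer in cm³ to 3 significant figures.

Q = It = 9.22 × 4062 = 37450 C
n(e⁻) = Q/F = 37450/96500 = 0.3881 mol
2Cl⁻ → Cl₂ + 2e⁻, so n(Cl₂) = 0.3881 / 2 = 0.1941 mol
V = 0.1941 × 22.4 = 4.348 L
= 4350 cm³

4350 cm³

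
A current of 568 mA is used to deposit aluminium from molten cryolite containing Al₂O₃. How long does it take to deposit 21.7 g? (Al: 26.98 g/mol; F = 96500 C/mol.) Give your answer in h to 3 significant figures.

114 h

n(Al) = 21.7 / 26.98 = 0.8043 mol
Al³⁺ + 3e⁻ → Al, so n(e⁻) = 3 × 0.8043 = 2.413 mol
Q = 2.413 × 96500 = 2.329×10^5 C
t = Q / I = 2.329×10^5 / 0.568 = 4.100×10^5 s = 114 h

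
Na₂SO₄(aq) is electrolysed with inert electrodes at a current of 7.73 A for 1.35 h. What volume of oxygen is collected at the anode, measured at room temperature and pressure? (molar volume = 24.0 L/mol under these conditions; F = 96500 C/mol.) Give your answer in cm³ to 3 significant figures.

2340 cm³

Q = It = 7.73 × 4860 = 37570 C
Moles of electrons = 37570 / 96500 = 0.3893 mol
2H₂O → O₂ + 4H⁺ + 4e⁻, so n(O₂) = 0.3893 / 4 = 0.09733 mol
V = 0.09733 × 24.0 = 2.336 L
= 2340 cm³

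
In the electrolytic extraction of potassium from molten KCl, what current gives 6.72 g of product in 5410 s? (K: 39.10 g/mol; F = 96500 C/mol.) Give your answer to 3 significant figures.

3.07 A

n(K) = 6.72 / 39.10 = 0.1719 mol
K⁺ + e⁻ → K, so n(e⁻) = 0.1719 mol
Q = 0.1719 × 96500 = 16590 C
I = Q / t = 16590 / 5410 s = 3.07 A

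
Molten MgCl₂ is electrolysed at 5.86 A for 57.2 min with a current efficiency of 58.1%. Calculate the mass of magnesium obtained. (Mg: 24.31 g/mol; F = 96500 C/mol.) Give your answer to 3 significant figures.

1.47 g

Q = 5.86 × 3432 = 20110 C
n(e⁻) = 20110 / 96500 = 0.2084 mol
Mg²⁺ + 2e⁻ → Mg, so theoretical m(Mg) = 0.1042 × 24.31 = 2.533 g
Actual mass = 58.1% × 2.533 = 1.47 g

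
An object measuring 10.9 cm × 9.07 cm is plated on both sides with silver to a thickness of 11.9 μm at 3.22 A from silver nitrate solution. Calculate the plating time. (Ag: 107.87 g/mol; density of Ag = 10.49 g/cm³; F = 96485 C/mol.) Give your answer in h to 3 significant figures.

Plated area = 2 × 10.9 × 9.07 = 197.7 cm²
Volume = 197.7 × 11.9×10⁻⁴ cm = 0.2353 cm³
m(Ag) = 0.2353 × 10.49 = 2.468 g
n(Ag) = 2.468 / 107.87 = 0.02288 mol; n(e⁻) = 0.02288 mol
Q = 0.02288 × 96485 = 2208 C
t = 2208 / 3.22 = 685.7 s = 0.190 h

0.190 h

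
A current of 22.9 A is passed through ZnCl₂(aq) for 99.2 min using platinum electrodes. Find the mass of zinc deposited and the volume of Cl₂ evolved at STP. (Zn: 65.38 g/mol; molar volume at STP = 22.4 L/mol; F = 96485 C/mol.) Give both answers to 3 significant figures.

46.2 g Zn; 15.8 L Cl₂

Q = 22.9 × 5952 = 1.363×10^5 C; n(e⁻) = 1.363×10^5 / 96485 = 1.413 mol
Cathode: Zn²⁺ + 2e⁻ → Zn → n(Zn) = 1.413/2 = 0.7065 mol → 46.2 g
Anode: 2Cl⁻ → Cl₂ + 2e⁻ → n(Cl₂) = 1.413/2 = 0.7065 mol → 15.8 L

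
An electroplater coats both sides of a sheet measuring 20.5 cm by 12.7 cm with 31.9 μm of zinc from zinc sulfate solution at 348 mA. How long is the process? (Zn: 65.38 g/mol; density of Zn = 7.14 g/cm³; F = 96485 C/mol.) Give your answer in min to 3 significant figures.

1680 min

Plated area = 2 × 20.5 × 12.7 = 520.7 cm²
Volume = 520.7 × 31.9×10⁻⁴ cm = 1.661 cm³
m(Zn) = 1.661 × 7.14 = 11.86 g
n(Zn) = 11.86 / 65.38 = 0.1814 mol; n(e⁻) = 2 × 0.1814 = 0.3628 mol
Q = 0.3628 × 96485 = 35000 C
t = 35000 / 0.348 = 1.006×10^5 s = 1680 min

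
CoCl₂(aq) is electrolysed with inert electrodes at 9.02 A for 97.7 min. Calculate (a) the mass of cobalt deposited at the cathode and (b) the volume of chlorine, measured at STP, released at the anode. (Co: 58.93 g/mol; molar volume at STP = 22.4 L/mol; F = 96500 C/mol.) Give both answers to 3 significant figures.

Q = 9.02 × 5862 = 52880 C; n(e⁻) = 52880 / 96500 = 0.5480 mol
Cathode: Co²⁺ + 2e⁻ → Co → n(Co) = 0.5480/2 = 0.2740 mol → 16.1 g
Anode: 2Cl⁻ → Cl₂ + 2e⁻ → n(Cl₂) = 0.5480/2 = 0.2740 mol → 6.14 L

16.1 g Co; 6.14 L Cl₂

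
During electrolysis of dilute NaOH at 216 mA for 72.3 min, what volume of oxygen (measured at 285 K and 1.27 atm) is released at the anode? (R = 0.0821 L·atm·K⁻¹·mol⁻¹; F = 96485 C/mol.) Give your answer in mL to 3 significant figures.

44.7 mL

Charge passed = 0.216 × 4338 = 937.0 C
n(e⁻) = 937.0 / 96485 = 0.009711 mol
2H₂O → O₂ + 4H⁺ + 4e⁻, so n(O₂) = 0.009711 / 4 = 0.002428 mol
V = nRT/P = 0.002428 × 0.0821 × 285 / 1.27 = 0.04473 L
= 44.7 mL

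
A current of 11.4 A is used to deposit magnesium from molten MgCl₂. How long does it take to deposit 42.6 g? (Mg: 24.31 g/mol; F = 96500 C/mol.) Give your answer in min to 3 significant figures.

494 min

n(Mg) = 42.6 / 24.31 = 1.752 mol
Mg²⁺ + 2e⁻ → Mg, so n(e⁻) = 2 × 1.752 = 3.504 mol
Q = 3.504 × 96500 = 3.381×10^5 C
t = Q / I = 3.381×10^5 / 11.4 = 29660 s = 494 min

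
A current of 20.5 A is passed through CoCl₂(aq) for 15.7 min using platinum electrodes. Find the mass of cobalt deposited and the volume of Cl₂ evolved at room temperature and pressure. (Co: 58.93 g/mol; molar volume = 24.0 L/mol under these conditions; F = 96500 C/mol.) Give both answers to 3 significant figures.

Q = 20.5 × 942 = 19310 C; n(e⁻) = 19310 / 96500 = 0.2001 mol
Cathode: Co²⁺ + 2e⁻ → Co → n(Co) = 0.2001/2 = 0.1001 mol → 5.90 g
Anode: 2Cl⁻ → Cl₂ + 2e⁻ → n(Cl₂) = 0.2001/2 = 0.1001 mol → 2.40 L

5.90 g Co; 2.40 L Cl₂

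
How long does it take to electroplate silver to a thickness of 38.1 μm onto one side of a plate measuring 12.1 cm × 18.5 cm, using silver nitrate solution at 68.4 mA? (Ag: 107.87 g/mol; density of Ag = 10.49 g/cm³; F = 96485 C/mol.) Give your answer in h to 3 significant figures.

32.5 h

Plated area = 12.1 × 18.5 = 223.9 cm²
Volume = 223.9 × 38.1×10⁻⁴ cm = 0.8531 cm³
m(Ag) = 0.8531 × 10.49 = 8.949 g
n(Ag) = 8.949 / 107.87 = 0.08296 mol; n(e⁻) = 0.08296 mol
Q = 0.08296 × 96485 = 8004 C
t = 8004 / 0.0684 = 1.170×10^5 s = 32.5 h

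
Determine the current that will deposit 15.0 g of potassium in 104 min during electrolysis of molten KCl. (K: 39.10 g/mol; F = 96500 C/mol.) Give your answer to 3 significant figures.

5.93 A

n(K) = 15.0 / 39.10 = 0.3836 mol
K⁺ + e⁻ → K, so n(e⁻) = 0.3836 mol
Q = 0.3836 × 96500 = 37020 C
I = Q / t = 37020 / 6240 s = 5.93 A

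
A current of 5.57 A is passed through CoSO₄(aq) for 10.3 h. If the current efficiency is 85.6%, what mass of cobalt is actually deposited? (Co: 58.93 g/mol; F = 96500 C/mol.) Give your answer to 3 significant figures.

54.0 g

Q = 5.57 × 37080 = 2.065×10^5 C
n(e⁻) = 2.065×10^5 / 96500 = 2.140 mol
Co²⁺ + 2e⁻ → Co, so theoretical m(Co) = 1.070 × 58.93 = 63.06 g
Actual mass = 85.6% × 63.06 = 54.0 g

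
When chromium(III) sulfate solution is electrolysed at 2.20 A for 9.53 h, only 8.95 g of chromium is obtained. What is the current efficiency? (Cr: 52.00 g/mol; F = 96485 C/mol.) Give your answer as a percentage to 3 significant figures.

66.0%

Q = 2.20 × 34308 = 75480 C
n(e⁻) = 75480 / 96485 = 0.7823 mol
Cr³⁺ + 3e⁻ → Cr, so theoretical n(Cr) = 0.2608 mol → 13.56 g
Efficiency = 8.95 / 13.56 = 0.6600 = 66.0%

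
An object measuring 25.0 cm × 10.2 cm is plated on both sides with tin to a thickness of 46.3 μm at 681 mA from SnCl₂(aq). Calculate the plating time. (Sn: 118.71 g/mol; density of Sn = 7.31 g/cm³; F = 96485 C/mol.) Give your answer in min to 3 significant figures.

Plated area = 2 × 25.0 × 10.2 = 510.0 cm²
Volume = 510.0 × 46.3×10⁻⁴ cm = 2.361 cm³
m(Sn) = 2.361 × 7.31 = 17.26 g
n(Sn) = 17.26 / 118.71 = 0.1454 mol; n(e⁻) = 2 × 0.1454 = 0.2908 mol
Q = 0.2908 × 96485 = 28060 C
t = 28060 / 0.681 = 41200 s = 687 min

687 min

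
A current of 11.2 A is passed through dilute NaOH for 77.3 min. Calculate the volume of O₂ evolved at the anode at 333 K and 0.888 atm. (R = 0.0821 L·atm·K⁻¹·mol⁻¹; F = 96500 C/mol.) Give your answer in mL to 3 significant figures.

4140 mL

Q = 11.2 A × 4638 s = 51950 C
n(e⁻) = 51950 / 96500 = 0.5383 mol
2H₂O → O₂ + 4H⁺ + 4e⁻, so n(O₂) = 0.5383 / 4 = 0.1346 mol
V = nRT/P = 0.1346 × 0.0821 × 333 / 0.888 = 4.144 L
= 4140 mL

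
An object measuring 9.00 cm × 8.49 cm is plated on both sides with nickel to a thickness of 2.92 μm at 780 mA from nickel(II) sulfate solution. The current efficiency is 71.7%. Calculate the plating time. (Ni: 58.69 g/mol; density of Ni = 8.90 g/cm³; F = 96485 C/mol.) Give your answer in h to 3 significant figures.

Plated area = 2 × 9.00 × 8.49 = 152.8 cm²
Volume = 152.8 × 2.92×10⁻⁴ cm = 0.04462 cm³
m(Ni) = 0.04462 × 8.90 = 0.3971 g
n(Ni) = 0.3971 / 58.69 = 0.006766 mol; n(e⁻) = 2 × 0.006766 = 0.01353 mol
Q = 0.01353 × 96485 / 0.717 = 1821 C
t = 1821 / 0.780 = 2335 s = 0.649 h

0.649 h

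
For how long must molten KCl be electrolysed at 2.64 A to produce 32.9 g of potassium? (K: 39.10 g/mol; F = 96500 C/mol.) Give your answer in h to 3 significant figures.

8.54 h

n(K) = 32.9 / 39.10 = 0.8414 mol
K⁺ + e⁻ → K, so n(e⁻) = 0.8414 mol
Q = 0.8414 × 96500 = 81200 C
t = Q / I = 81200 / 2.64 = 30760 s = 8.54 h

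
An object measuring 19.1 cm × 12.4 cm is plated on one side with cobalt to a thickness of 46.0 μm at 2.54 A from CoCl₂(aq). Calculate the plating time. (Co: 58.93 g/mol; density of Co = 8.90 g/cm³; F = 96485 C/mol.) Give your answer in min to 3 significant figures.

208 min

Plated area = 19.1 × 12.4 = 236.8 cm²
Volume = 236.8 × 46.0×10⁻⁴ cm = 1.089 cm³
m(Co) = 1.089 × 8.90 = 9.692 g
n(Co) = 9.692 / 58.93 = 0.1645 mol; n(e⁻) = 2 × 0.1645 = 0.3290 mol
Q = 0.3290 × 96485 = 31740 C
t = 31740 / 2.54 = 12500 s = 208 min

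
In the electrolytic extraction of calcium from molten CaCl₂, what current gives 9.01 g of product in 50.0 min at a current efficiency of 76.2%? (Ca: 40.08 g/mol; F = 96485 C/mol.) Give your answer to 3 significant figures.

n(Ca) = 9.01 / 40.08 = 0.2248 mol
Ca²⁺ + 2e⁻ → Ca, so n(e⁻) = 2 × 0.2248 = 0.4496 mol
Q = 0.4496 × 96485 / 0.762 = 56930 C
I = Q / t = 56930 / 3000 s = 19.0 A

19.0 A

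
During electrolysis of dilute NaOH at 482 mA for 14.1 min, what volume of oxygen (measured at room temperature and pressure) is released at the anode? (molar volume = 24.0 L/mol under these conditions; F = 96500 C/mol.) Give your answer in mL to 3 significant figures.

25.4 mL

Q = It = 0.482 × 846 = 407.8 C
Moles of electrons = 407.8 / 96500 = 0.004226 mol
2H₂O → O₂ + 4H⁺ + 4e⁻, so n(O₂) = 0.004226 / 4 = 0.001057 mol
V = 0.001057 × 24.0 = 0.02537 L
= 25.4 mL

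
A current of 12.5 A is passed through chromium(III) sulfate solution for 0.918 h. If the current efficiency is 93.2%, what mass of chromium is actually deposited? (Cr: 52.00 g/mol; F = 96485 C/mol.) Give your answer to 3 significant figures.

6.92 g

Q = 12.5 × 3304.8 = 41310 C
n(e⁻) = 41310 / 96485 = 0.4281 mol
Cr³⁺ + 3e⁻ → Cr, so theoretical m(Cr) = 0.1427 × 52.00 = 7.420 g
Actual mass = 93.2% × 7.420 = 6.92 g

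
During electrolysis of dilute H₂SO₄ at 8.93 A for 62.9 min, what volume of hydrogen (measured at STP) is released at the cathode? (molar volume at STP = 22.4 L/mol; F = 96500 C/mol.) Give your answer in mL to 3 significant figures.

Q = 8.93 A × 3774 s = 33700 C
n(e⁻) = Q/F = 33700/96500 = 0.3492 mol
2H⁺ + 2e⁻ → H₂, so n(H₂) = 0.3492 / 2 = 0.1746 mol
V = 0.1746 × 22.4 = 3.911 L
= 3910 mL

3910 mL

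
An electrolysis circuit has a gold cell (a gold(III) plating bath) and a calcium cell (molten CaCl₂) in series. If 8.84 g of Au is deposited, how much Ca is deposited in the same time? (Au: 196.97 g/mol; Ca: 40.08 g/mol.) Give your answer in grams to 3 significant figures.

n(Au) = 8.84 / 196.97 = 0.04488 mol
Au³⁺ + 3e⁻ → Au, so n(e⁻) = 3 × 0.04488 = 0.1346 mol
Same current for the same time ⇒ same n(e⁻) = 0.1346 mol in both cells.
Ca²⁺ + 2e⁻ → Ca, so n(Ca) = 0.1346 / 2 = 0.06730 mol
m(Ca) = 0.06730 × 40.08 = 2.70 g

2.70 g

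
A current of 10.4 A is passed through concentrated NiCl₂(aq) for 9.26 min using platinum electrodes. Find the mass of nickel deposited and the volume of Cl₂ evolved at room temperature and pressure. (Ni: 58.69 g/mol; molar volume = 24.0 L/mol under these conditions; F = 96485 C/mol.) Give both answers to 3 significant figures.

1.76 g Ni; 0.719 L Cl₂

Q = 10.4 × 555.6 = 5778 C; n(e⁻) = 5778 / 96485 = 0.05988 mol
Cathode: Ni²⁺ + 2e⁻ → Ni → n(Ni) = 0.05988/2 = 0.02994 mol → 1.76 g
Anode: 2Cl⁻ → Cl₂ + 2e⁻ → n(Cl₂) = 0.05988/2 = 0.02994 mol → 0.719 L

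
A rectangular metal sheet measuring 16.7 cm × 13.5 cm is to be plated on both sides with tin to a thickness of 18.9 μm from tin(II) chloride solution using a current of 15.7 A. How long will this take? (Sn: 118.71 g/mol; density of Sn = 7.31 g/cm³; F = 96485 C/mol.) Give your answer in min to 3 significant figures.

Plated area = 2 × 16.7 × 13.5 = 450.9 cm²
Volume = 450.9 × 18.9×10⁻⁴ cm = 0.8522 cm³
m(Sn) = 0.8522 × 7.31 = 6.230 g
n(Sn) = 6.230 / 118.71 = 0.05248 mol; n(e⁻) = 2 × 0.05248 = 0.1050 mol
Q = 0.1050 × 96485 = 10130 C
t = 10130 / 15.7 = 645.2 s = 10.8 min

10.8 min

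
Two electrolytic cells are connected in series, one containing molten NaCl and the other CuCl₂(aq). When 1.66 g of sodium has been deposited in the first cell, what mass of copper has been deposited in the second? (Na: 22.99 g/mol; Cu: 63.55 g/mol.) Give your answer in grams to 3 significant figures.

n(Na) = 1.66 / 22.99 = 0.07221 mol
Na⁺ + e⁻ → Na, so n(e⁻) = 0.07221 mol
In series, the same 0.07221 mol of electrons flows through the second cell.
Cu²⁺ + 2e⁻ → Cu, so n(Cu) = 0.07221 / 2 = 0.03611 mol
m(Cu) = 0.03611 × 63.55 = 2.29 g

2.29 g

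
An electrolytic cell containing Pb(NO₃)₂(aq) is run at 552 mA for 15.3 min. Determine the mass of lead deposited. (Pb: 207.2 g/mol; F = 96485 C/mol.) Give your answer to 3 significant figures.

Q = 0.552 A × 918 s = 506.7 C
Moles of electrons = 506.7 / 96485 = 0.005252 mol
Pb²⁺ + 2e⁻ → Pb, so n(Pb) = 0.005252 / 2 = 0.002626 mol
m = 0.002626 × 207.2 = 0.544 g

0.544 g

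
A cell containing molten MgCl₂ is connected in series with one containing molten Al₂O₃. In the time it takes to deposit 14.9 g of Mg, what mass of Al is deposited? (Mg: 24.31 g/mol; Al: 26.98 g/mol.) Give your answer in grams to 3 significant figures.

n(Mg) = 14.9 / 24.31 = 0.6129 mol
Mg²⁺ + 2e⁻ → Mg, so n(e⁻) = 2 × 0.6129 = 1.226 mol
Same current for the same time ⇒ same n(e⁻) = 1.226 mol in both cells.
Al³⁺ + 3e⁻ → Al, so n(Al) = 1.226 / 3 = 0.4087 mol
m(Al) = 0.4087 × 26.98 = 11.0 g

11.0 g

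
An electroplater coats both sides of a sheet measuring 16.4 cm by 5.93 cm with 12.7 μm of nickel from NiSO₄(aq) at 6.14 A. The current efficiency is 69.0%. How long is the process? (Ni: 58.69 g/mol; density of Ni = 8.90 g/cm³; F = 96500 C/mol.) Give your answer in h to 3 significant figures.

Plated area = 2 × 16.4 × 5.93 = 194.5 cm²
Volume = 194.5 × 12.7×10⁻⁴ cm = 0.2470 cm³
m(Ni) = 0.2470 × 8.90 = 2.198 g
n(Ni) = 2.198 / 58.69 = 0.03745 mol; n(e⁻) = 2 × 0.03745 = 0.07490 mol
Q = 0.07490 × 96500 / 0.690 = 10480 C
t = 10480 / 6.14 = 1707 s = 0.474 h

0.474 h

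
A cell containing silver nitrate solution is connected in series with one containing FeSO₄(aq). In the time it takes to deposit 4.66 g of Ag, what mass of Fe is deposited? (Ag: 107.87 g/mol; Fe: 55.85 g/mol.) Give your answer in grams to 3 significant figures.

n(Ag) = 4.66 / 107.87 = 0.04320 mol
Ag⁺ + e⁻ → Ag, so n(e⁻) = 0.04320 mol
Same current for the same time ⇒ same n(e⁻) = 0.04320 mol in both cells.
Fe²⁺ + 2e⁻ → Fe, so n(Fe) = 0.04320 / 2 = 0.02160 mol
m(Fe) = 0.02160 × 55.85 = 1.21 g

1.21 g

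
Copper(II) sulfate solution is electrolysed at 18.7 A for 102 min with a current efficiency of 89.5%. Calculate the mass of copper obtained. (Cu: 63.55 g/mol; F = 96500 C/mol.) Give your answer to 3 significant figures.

33.7 g

Q = 18.7 × 6120 = 1.144×10^5 C
n(e⁻) = 1.144×10^5 / 96500 = 1.185 mol
Cu²⁺ + 2e⁻ → Cu, so theoretical m(Cu) = 0.5925 × 63.55 = 37.65 g
Actual mass = 89.5% × 37.65 = 33.7 g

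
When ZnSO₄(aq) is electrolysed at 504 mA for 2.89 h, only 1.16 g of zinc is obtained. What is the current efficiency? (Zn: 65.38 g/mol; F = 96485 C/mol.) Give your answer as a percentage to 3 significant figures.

Q = 0.504 × 10404 = 5244 C
n(e⁻) = 5244 / 96485 = 0.05435 mol
Zn²⁺ + 2e⁻ → Zn, so theoretical n(Zn) = 0.02718 mol → 1.777 g
Efficiency = 1.16 / 1.777 = 0.6528 = 65.3%

65.3%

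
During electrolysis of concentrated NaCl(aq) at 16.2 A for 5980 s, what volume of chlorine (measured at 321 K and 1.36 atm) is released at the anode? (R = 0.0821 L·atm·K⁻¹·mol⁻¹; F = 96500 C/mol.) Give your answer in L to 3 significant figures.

9.73 L

Q = It = 16.2 × 5980 = 96880 C
n(e⁻) = Q/F = 96880/96500 = 1.004 mol
2Cl⁻ → Cl₂ + 2e⁻, so n(Cl₂) = 1.004 / 2 = 0.5020 mol
V = nRT/P = 0.5020 × 0.0821 × 321 / 1.36 = 9.728 L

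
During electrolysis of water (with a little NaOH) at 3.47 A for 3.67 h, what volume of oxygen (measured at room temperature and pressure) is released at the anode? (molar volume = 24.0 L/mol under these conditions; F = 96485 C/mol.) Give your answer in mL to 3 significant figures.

Q = It = 3.47 × 13212 = 45850 C
n(e⁻) = Q/F = 45850/96485 = 0.4752 mol
2H₂O → O₂ + 4H⁺ + 4e⁻, so n(O₂) = 0.4752 / 4 = 0.1188 mol
V = 0.1188 × 24.0 = 2.851 L
= 2850 mL

2850 mL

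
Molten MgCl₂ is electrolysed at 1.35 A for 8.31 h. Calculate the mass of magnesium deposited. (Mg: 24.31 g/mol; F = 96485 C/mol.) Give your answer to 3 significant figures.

5.09 g

Charge passed = 1.35 × 29916 = 40390 C
n(e⁻) = 40390 / 96485 = 0.4186 mol
Mg²⁺ + 2e⁻ → Mg, so n(Mg) = 0.4186 / 2 = 0.2093 mol
m = 0.2093 × 24.31 = 5.09 g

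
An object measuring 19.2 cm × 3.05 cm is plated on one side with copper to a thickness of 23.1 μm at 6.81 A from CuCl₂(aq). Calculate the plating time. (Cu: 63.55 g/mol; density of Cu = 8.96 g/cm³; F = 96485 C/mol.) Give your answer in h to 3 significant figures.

Plated area = 19.2 × 3.05 = 58.56 cm²
Volume = 58.56 × 23.1×10⁻⁴ cm = 0.1353 cm³
m(Cu) = 0.1353 × 8.96 = 1.212 g
n(Cu) = 1.212 / 63.55 = 0.01907 mol; n(e⁻) = 2 × 0.01907 = 0.03814 mol
Q = 0.03814 × 96485 = 3680 C
t = 3680 / 6.81 = 540.4 s = 0.150 h

0.150 h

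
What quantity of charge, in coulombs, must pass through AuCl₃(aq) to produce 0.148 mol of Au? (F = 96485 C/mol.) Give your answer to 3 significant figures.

42800 C

Au³⁺ + 3e⁻ → Au, so n(e⁻) = 3 × 0.148 = 0.4440 mol
Q = 0.4440 × 96485 = 42840 C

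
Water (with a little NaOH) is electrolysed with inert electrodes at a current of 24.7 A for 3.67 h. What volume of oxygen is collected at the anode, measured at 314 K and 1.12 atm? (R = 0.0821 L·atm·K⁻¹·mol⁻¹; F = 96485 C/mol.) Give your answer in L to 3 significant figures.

Q = It = 24.7 × 13212 = 3.263×10^5 C
n(e⁻) = 3.263×10^5 / 96485 = 3.382 mol
2H₂O → O₂ + 4H⁺ + 4e⁻, so n(O₂) = 3.382 / 4 = 0.8455 mol
V = nRT/P = 0.8455 × 0.0821 × 314 / 1.12 = 19.46 L

19.5 L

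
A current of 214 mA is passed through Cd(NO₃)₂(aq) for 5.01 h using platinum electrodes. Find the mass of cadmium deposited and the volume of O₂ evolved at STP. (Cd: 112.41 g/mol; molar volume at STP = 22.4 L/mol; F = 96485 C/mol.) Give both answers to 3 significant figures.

Q = 0.214 × 18036 = 3860 C; n(e⁻) = 3860 / 96485 = 0.04001 mol
Cathode: Cd²⁺ + 2e⁻ → Cd → n(Cd) = 0.04001/2 = 0.02001 mol → 2.25 g
Anode: 2H₂O → O₂ + 4H⁺ + 4e⁻ → n(O₂) = 0.04001/4 = 0.01000 mol → 0.224 L

2.25 g Cd; 0.224 L O₂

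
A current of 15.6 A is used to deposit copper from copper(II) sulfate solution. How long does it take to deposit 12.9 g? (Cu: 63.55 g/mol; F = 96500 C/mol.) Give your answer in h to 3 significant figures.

n(Cu) = 12.9 / 63.55 = 0.2030 mol
Cu²⁺ + 2e⁻ → Cu, so n(e⁻) = 2 × 0.2030 = 0.4060 mol
Q = 0.4060 × 96500 = 39180 C
t = Q / I = 39180 / 15.6 = 2512 s = 0.698 h

0.698 h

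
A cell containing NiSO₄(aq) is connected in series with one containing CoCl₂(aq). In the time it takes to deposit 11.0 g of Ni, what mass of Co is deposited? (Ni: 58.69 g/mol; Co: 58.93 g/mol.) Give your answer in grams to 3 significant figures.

n(Ni) = 11.0 / 58.69 = 0.1874 mol
Ni²⁺ + 2e⁻ → Ni, so n(e⁻) = 2 × 0.1874 = 0.3748 mol
Since the cells are in series, n(e⁻) in the Co cell is also 0.3748 mol.
Co²⁺ + 2e⁻ → Co, so n(Co) = 0.3748 / 2 = 0.1874 mol
m(Co) = 0.1874 × 58.93 = 11.0 g

11.0 g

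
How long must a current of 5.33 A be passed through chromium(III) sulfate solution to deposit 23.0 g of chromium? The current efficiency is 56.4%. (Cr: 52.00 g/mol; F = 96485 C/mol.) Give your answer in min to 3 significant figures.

n(Cr) = 23.0 / 52.00 = 0.4423 mol
Cr³⁺ + 3e⁻ → Cr, so n(e⁻) = 3 × 0.4423 = 1.327 mol
Q = 1.327 × 96485 / 0.564 = 2.270×10^5 C
t = Q / I = 2.270×10^5 / 5.33 = 42590 s = 710 min

710 min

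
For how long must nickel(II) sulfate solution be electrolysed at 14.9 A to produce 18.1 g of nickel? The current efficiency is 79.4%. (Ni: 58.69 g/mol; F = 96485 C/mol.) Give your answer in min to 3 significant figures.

n(Ni) = 18.1 / 58.69 = 0.3084 mol
Ni²⁺ + 2e⁻ → Ni, so n(e⁻) = 2 × 0.3084 = 0.6168 mol
Q = 0.6168 × 96485 / 0.794 = 74950 C
t = Q / I = 74950 / 14.9 = 5030 s = 83.8 min

83.8 min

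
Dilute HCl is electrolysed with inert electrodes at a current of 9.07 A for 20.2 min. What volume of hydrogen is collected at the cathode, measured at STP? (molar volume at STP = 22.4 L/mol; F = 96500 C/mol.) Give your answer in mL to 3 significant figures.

1280 mL

Charge passed = 9.07 × 1212 = 10990 C
Moles of electrons = 10990 / 96500 = 0.1139 mol
2H⁺ + 2e⁻ → H₂, so n(H₂) = 0.1139 / 2 = 0.05695 mol
V = 0.05695 × 22.4 = 1.276 L
= 1280 mL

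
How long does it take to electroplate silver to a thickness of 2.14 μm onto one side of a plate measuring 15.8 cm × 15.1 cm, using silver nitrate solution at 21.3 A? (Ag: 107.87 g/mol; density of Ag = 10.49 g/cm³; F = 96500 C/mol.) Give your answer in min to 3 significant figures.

Plated area = 15.8 × 15.1 = 238.6 cm²
Volume = 238.6 × 2.14×10⁻⁴ cm = 0.05106 cm³
m(Ag) = 0.05106 × 10.49 = 0.5356 g
n(Ag) = 0.5356 / 107.87 = 0.004965 mol; n(e⁻) = 0.004965 mol
Q = 0.004965 × 96500 = 479.1 C
t = 479.1 / 21.3 = 22.49 s = 0.375 min

0.375 min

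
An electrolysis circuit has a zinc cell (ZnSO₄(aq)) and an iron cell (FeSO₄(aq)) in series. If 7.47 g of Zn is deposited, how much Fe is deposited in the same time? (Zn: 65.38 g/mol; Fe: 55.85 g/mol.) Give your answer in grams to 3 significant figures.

6.38 g

n(Zn) = 7.47 / 65.38 = 0.1143 mol
Zn²⁺ + 2e⁻ → Zn, so n(e⁻) = 2 × 0.1143 = 0.2286 mol
Since the cells are in series, n(e⁻) in the Fe cell is also 0.2286 mol.
Fe²⁺ + 2e⁻ → Fe, so n(Fe) = 0.2286 / 2 = 0.1143 mol
m(Fe) = 0.1143 × 55.85 = 6.38 g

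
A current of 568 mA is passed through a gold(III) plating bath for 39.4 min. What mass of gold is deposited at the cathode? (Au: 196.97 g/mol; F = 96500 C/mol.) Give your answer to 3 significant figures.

0.914 g

Q = It = 0.568 × 2364 = 1343 C
n(e⁻) = 1343 / 96500 = 0.01392 mol
Au³⁺ + 3e⁻ → Au, so n(Au) = 0.01392 / 3 = 0.004640 mol
m = 0.004640 × 196.97 = 0.914 g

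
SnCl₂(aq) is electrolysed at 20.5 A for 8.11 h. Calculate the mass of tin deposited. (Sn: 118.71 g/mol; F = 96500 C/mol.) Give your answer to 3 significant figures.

368 g

Q = It = 20.5 × 29196 = 5.985×10^5 C
n(e⁻) = 5.985×10^5 / 96500 = 6.202 mol
Sn²⁺ + 2e⁻ → Sn, so n(Sn) = 6.202 / 2 = 3.101 mol
m = 3.101 × 118.71 = 368 g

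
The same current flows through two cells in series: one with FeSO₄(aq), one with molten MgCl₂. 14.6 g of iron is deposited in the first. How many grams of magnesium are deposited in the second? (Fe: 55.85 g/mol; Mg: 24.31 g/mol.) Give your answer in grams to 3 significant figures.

n(Fe) = 14.6 / 55.85 = 0.2614 mol
Fe²⁺ + 2e⁻ → Fe, so n(e⁻) = 2 × 0.2614 = 0.5228 mol
Same current for the same time ⇒ same n(e⁻) = 0.5228 mol in both cells.
Mg²⁺ + 2e⁻ → Mg, so n(Mg) = 0.5228 / 2 = 0.2614 mol
m(Mg) = 0.2614 × 24.31 = 6.35 g

6.35 g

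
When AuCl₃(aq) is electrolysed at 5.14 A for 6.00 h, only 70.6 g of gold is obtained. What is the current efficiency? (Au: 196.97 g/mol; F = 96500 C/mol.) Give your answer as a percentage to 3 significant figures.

93.5%

Q = 5.14 × 21600 = 1.110×10^5 C
n(e⁻) = 1.110×10^5 / 96500 = 1.150 mol
Au³⁺ + 3e⁻ → Au, so theoretical n(Au) = 0.3833 mol → 75.50 g
Efficiency = 70.6 / 75.50 = 0.9351 = 93.5%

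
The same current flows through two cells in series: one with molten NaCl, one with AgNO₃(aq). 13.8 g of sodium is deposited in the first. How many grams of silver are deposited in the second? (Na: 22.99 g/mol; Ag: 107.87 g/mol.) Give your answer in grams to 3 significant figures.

64.8 g

n(Na) = 13.8 / 22.99 = 0.6003 mol
Na⁺ + e⁻ → Na, so n(e⁻) = 0.6003 mol
The cells are in series, so the same charge (and hence the same n(e⁻) = 0.6003 mol) passes through both.
Ag⁺ + e⁻ → Ag, so n(Ag) = 0.6003 mol
m(Ag) = 0.6003 × 107.87 = 64.8 g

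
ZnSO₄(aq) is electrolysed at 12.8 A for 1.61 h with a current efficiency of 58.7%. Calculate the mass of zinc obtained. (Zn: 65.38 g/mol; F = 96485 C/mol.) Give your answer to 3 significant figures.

14.8 g

Q = 12.8 × 5796 = 74190 C
n(e⁻) = 74190 / 96485 = 0.7689 mol
Zn²⁺ + 2e⁻ → Zn, so theoretical m(Zn) = 0.3845 × 65.38 = 25.14 g
Actual mass = 58.7% × 25.14 = 14.8 g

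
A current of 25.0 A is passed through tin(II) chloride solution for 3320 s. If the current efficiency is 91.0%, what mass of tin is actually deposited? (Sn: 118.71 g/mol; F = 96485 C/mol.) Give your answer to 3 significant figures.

Q = 25.0 × 3320 = 83000 C
n(e⁻) = 83000 / 96485 = 0.8602 mol
Sn²⁺ + 2e⁻ → Sn, so theoretical m(Sn) = 0.4301 × 118.71 = 51.06 g
Actual mass = 91.0% × 51.06 = 46.5 g

46.5 g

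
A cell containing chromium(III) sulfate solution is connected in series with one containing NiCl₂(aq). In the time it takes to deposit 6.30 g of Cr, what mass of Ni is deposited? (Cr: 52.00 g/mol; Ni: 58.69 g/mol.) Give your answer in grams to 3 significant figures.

10.7 g

n(Cr) = 6.30 / 52.00 = 0.1212 mol
Cr³⁺ + 3e⁻ → Cr, so n(e⁻) = 3 × 0.1212 = 0.3636 mol
Same current for the same time ⇒ same n(e⁻) = 0.3636 mol in both cells.
Ni²⁺ + 2e⁻ → Ni, so n(Ni) = 0.3636 / 2 = 0.1818 mol
m(Ni) = 0.1818 × 58.69 = 10.7 g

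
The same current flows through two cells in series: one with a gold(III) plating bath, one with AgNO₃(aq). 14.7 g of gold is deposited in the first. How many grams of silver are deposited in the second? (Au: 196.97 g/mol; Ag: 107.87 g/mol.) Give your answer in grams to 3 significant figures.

n(Au) = 14.7 / 196.97 = 0.07463 mol
Au³⁺ + 3e⁻ → Au, so n(e⁻) = 3 × 0.07463 = 0.2239 mol
Same current for the same time ⇒ same n(e⁻) = 0.2239 mol in both cells.
Ag⁺ + e⁻ → Ag, so n(Ag) = 0.2239 mol
m(Ag) = 0.2239 × 107.87 = 24.2 g

24.2 g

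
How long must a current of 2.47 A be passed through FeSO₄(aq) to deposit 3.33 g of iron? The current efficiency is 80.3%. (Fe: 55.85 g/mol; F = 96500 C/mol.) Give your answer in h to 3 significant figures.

1.61 h

n(Fe) = 3.33 / 55.85 = 0.05962 mol
Fe²⁺ + 2e⁻ → Fe, so n(e⁻) = 2 × 0.05962 = 0.1192 mol
Q = 0.1192 × 96500 / 0.803 = 14320 C
t = Q / I = 14320 / 2.47 = 5798 s = 1.61 h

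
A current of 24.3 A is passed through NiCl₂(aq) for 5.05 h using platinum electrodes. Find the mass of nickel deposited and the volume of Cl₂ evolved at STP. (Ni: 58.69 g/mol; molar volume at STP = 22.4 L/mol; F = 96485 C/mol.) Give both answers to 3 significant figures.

134 g Ni; 51.3 L Cl₂

Q = 24.3 × 18180 = 4.418×10^5 C; n(e⁻) = 4.418×10^5 / 96485 = 4.579 mol
Cathode: Ni²⁺ + 2e⁻ → Ni → n(Ni) = 4.579/2 = 2.290 mol → 134 g
Anode: 2Cl⁻ → Cl₂ + 2e⁻ → n(Cl₂) = 4.579/2 = 2.290 mol → 51.3 L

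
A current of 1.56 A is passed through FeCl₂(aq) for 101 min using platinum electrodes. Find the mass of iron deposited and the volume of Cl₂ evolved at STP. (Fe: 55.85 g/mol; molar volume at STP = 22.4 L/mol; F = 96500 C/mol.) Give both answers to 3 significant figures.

2.74 g Fe; 1.10 L Cl₂

Q = 1.56 × 6060 = 9454 C; n(e⁻) = 9454 / 96500 = 0.09797 mol
Cathode: Fe²⁺ + 2e⁻ → Fe → n(Fe) = 0.09797/2 = 0.04899 mol → 2.74 g
Anode: 2Cl⁻ → Cl₂ + 2e⁻ → n(Cl₂) = 0.09797/2 = 0.04899 mol → 1.10 L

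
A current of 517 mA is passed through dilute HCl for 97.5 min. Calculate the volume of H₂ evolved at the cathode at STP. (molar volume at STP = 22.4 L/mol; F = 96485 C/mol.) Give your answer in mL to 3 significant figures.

351 mL

Q = 0.517 A × 5850 s = 3024 C
Moles of electrons = 3024 / 96485 = 0.03134 mol
2H⁺ + 2e⁻ → H₂, so n(H₂) = 0.03134 / 2 = 0.01567 mol
V = 0.01567 × 22.4 = 0.3510 L
= 351 mL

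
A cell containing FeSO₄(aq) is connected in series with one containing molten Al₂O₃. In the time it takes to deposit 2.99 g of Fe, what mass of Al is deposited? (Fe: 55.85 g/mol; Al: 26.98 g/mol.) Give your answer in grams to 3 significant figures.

0.963 g

n(Fe) = 2.99 / 55.85 = 0.05354 mol
Fe²⁺ + 2e⁻ → Fe, so n(e⁻) = 2 × 0.05354 = 0.1071 mol
The cells are in series, so the same charge (and hence the same n(e⁻) = 0.1071 mol) passes through both.
Al³⁺ + 3e⁻ → Al, so n(Al) = 0.1071 / 3 = 0.03570 mol
m(Al) = 0.03570 × 26.98 = 0.963 g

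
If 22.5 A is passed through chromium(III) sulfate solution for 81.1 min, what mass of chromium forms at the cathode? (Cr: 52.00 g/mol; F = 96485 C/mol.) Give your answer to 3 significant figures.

19.7 g

Q = 22.5 A × 4866 s = 1.095×10^5 C
n(e⁻) = 1.095×10^5 / 96485 = 1.135 mol
Cr³⁺ + 3e⁻ → Cr, so n(Cr) = 1.135 / 3 = 0.3783 mol
m = 0.3783 × 52.00 = 19.7 g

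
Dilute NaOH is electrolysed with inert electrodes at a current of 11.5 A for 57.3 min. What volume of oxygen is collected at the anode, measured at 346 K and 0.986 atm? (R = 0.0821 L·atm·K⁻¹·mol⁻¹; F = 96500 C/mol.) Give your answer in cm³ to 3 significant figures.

Q = 11.5 A × 3438 s = 39540 C
n(e⁻) = Q/F = 39540/96500 = 0.4097 mol
2H₂O → O₂ + 4H⁺ + 4e⁻, so n(O₂) = 0.4097 / 4 = 0.1024 mol
V = nRT/P = 0.1024 × 0.0821 × 346 / 0.986 = 2.950 L
= 2950 cm³

2950 cm³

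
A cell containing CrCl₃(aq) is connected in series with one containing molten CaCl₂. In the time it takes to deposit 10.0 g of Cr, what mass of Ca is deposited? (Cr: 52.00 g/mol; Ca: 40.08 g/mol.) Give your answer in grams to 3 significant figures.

11.6 g

n(Cr) = 10.0 / 52.00 = 0.1923 mol
Cr³⁺ + 3e⁻ → Cr, so n(e⁻) = 3 × 0.1923 = 0.5769 mol
The cells are in series, so the same charge (and hence the same n(e⁻) = 0.5769 mol) passes through both.
Ca²⁺ + 2e⁻ → Ca, so n(Ca) = 0.5769 / 2 = 0.2885 mol
m(Ca) = 0.2885 × 40.08 = 11.6 g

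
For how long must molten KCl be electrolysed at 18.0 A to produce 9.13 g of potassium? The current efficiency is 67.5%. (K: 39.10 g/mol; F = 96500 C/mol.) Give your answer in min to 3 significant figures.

n(K) = 9.13 / 39.10 = 0.2335 mol
K⁺ + e⁻ → K, so n(e⁻) = 0.2335 mol
Q = 0.2335 × 96500 / 0.675 = 33380 C
t = Q / I = 33380 / 18.0 = 1854 s = 30.9 min

30.9 min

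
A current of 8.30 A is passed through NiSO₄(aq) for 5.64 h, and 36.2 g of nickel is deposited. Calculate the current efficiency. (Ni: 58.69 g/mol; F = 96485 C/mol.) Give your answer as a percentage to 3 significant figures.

70.6%

Q = 8.30 × 20304 = 1.685×10^5 C
n(e⁻) = 1.685×10^5 / 96485 = 1.746 mol
Ni²⁺ + 2e⁻ → Ni, so theoretical n(Ni) = 0.8730 mol → 51.24 g
Efficiency = 36.2 / 51.24 = 0.7065 = 70.6%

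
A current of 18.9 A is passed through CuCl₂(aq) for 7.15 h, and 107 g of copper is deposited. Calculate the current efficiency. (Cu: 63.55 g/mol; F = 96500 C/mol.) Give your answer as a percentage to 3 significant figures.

66.8%

Q = 18.9 × 25740 = 4.865×10^5 C
n(e⁻) = 4.865×10^5 / 96500 = 5.041 mol
Cu²⁺ + 2e⁻ → Cu, so theoretical n(Cu) = 2.521 mol → 160.2 g
Efficiency = 107 / 160.2 = 0.6679 = 66.8%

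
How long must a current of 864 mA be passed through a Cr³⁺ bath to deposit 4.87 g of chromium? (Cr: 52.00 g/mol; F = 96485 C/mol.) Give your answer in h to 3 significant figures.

8.72 h

n(Cr) = 4.87 / 52.00 = 0.09365 mol
Cr³⁺ + 3e⁻ → Cr, so n(e⁻) = 3 × 0.09365 = 0.2810 mol
Q = 0.2810 × 96485 = 27110 C
t = Q / I = 27110 / 0.864 = 31380 s = 8.72 h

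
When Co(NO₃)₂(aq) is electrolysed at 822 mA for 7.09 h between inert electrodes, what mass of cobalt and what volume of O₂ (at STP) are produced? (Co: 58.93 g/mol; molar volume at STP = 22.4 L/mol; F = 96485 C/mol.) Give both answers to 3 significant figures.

6.41 g Co; 1.22 L O₂

Q = 0.822 × 25524 = 20980 C; n(e⁻) = 20980 / 96485 = 0.2174 mol
Cathode: Co²⁺ + 2e⁻ → Co → n(Co) = 0.2174/2 = 0.1087 mol → 6.41 g
Anode: 2H₂O → O₂ + 4H⁺ + 4e⁻ → n(O₂) = 0.2174/4 = 0.05435 mol → 1.22 L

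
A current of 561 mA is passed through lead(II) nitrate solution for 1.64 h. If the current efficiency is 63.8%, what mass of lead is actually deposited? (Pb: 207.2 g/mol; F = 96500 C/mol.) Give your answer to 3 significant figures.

2.27 g

Q = 0.561 × 5904 = 3312 C
n(e⁻) = 3312 / 96500 = 0.03432 mol
Pb²⁺ + 2e⁻ → Pb, so theoretical m(Pb) = 0.01716 × 207.2 = 3.556 g
Actual mass = 63.8% × 3.556 = 2.27 g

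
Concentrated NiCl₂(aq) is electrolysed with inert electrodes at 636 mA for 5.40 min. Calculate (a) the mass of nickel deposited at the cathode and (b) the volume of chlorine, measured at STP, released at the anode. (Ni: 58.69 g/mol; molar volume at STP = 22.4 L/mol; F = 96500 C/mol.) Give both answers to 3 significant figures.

0.0627 g Ni; 0.0239 L Cl₂

Q = 0.636 × 324 = 206.1 C; n(e⁻) = 206.1 / 96500 = 0.002136 mol
Cathode: Ni²⁺ + 2e⁻ → Ni → n(Ni) = 0.002136/2 = 0.001068 mol → 0.0627 g
Anode: 2Cl⁻ → Cl₂ + 2e⁻ → n(Cl₂) = 0.002136/2 = 0.001068 mol → 0.0239 L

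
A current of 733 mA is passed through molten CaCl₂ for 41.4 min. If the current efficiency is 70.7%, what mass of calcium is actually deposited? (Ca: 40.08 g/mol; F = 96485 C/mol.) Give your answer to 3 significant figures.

0.267 g

Q = 0.733 × 2484 = 1821 C
n(e⁻) = 1821 / 96485 = 0.01887 mol
Ca²⁺ + 2e⁻ → Ca, so theoretical m(Ca) = 0.009435 × 40.08 = 0.3782 g
Actual mass = 70.7% × 0.3782 = 0.267 g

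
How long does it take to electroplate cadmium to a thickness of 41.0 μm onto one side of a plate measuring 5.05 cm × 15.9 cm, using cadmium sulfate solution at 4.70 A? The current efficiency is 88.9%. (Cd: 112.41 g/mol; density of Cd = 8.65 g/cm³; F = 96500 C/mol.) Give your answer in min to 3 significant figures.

Plated area = 5.05 × 15.9 = 80.30 cm²
Volume = 80.30 × 41.0×10⁻⁴ cm = 0.3292 cm³
m(Cd) = 0.3292 × 8.65 = 2.848 g
n(Cd) = 2.848 / 112.41 = 0.02534 mol; n(e⁻) = 2 × 0.02534 = 0.05068 mol
Q = 0.05068 × 96500 / 0.889 = 5501 C
t = 5501 / 4.70 = 1170 s = 19.5 min

19.5 min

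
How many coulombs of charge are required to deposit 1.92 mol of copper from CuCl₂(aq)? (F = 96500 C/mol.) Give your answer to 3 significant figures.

3.71×10^5 C

Cu²⁺ + 2e⁻ → Cu, so n(e⁻) = 2 × 1.92 = 3.840 mol
Q = 3.840 × 96500 = 3.706×10^5 C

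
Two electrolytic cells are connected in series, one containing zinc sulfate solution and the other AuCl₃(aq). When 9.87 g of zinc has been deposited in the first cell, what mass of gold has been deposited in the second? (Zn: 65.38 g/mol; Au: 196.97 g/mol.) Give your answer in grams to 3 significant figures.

19.8 g

n(Zn) = 9.87 / 65.38 = 0.1510 mol
Zn²⁺ + 2e⁻ → Zn, so n(e⁻) = 2 × 0.1510 = 0.3020 mol
Since the cells are in series, n(e⁻) in the Au cell is also 0.3020 mol.
Au³⁺ + 3e⁻ → Au, so n(Au) = 0.3020 / 3 = 0.1007 mol
m(Au) = 0.1007 × 196.97 = 19.8 g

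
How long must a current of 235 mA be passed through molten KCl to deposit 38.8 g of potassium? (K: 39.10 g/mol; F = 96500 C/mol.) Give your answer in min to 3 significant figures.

n(K) = 38.8 / 39.10 = 0.9923 mol
K⁺ + e⁻ → K, so n(e⁻) = 0.9923 mol
Q = 0.9923 × 96500 = 95760 C
t = Q / I = 95760 / 0.235 = 4.075×10^5 s = 6790 min

6790 min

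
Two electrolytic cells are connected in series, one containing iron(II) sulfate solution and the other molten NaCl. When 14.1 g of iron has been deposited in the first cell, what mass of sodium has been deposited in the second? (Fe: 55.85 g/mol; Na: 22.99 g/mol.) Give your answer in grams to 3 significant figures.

11.6 g

n(Fe) = 14.1 / 55.85 = 0.2525 mol
Fe²⁺ + 2e⁻ → Fe, so n(e⁻) = 2 × 0.2525 = 0.5050 mol
In series, the same 0.5050 mol of electrons flows through the second cell.
Na⁺ + e⁻ → Na, so n(Na) = 0.5050 mol
m(Na) = 0.5050 × 22.99 = 11.6 g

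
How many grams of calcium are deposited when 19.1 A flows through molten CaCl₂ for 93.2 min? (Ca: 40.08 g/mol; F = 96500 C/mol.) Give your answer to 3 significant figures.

Q = It = 19.1 × 5592 = 1.068×10^5 C
n(e⁻) = Q/F = 1.068×10^5/96500 = 1.107 mol
Ca²⁺ + 2e⁻ → Ca, so n(Ca) = 1.107 / 2 = 0.5535 mol
m = 0.5535 × 40.08 = 22.2 g

22.2 g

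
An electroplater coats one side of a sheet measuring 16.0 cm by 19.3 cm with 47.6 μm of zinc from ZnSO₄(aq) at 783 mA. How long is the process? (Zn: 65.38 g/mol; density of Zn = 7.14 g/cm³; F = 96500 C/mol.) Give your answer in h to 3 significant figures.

Plated area = 16.0 × 19.3 = 308.8 cm²
Volume = 308.8 × 47.6×10⁻⁴ cm = 1.470 cm³
m(Zn) = 1.470 × 7.14 = 10.50 g
n(Zn) = 10.50 / 65.38 = 0.1606 mol; n(e⁻) = 2 × 0.1606 = 0.3212 mol
Q = 0.3212 × 96500 = 31000 C
t = 31000 / 0.783 = 39590 s = 11.0 h

11.0 h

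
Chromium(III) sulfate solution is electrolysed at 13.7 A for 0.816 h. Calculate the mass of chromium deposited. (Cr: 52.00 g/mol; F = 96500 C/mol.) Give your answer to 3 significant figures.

Charge passed = 13.7 × 2937.6 = 40250 C
n(e⁻) = Q/F = 40250/96500 = 0.4171 mol
Cr³⁺ + 3e⁻ → Cr, so n(Cr) = 0.4171 / 3 = 0.1390 mol
m = 0.1390 × 52.00 = 7.23 g

7.23 g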